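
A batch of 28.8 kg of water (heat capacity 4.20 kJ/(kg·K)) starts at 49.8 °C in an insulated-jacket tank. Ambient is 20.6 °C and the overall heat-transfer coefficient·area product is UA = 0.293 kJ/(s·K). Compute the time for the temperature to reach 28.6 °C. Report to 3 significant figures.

Lumped-capacitance energy balance: M c_p dT/dt = UA(T_amb − T).
τ = M c_p/UA = 412.83 s; T_ss = T_amb = 20.600 °C.
T(t) = T_ss + (T₀ − T_ss)e^(−t/τ); set T = 28.6:
t = −τ ln[(T − T_ss)/(T₀ − T_ss)] = −412.83 · ln(0.27397) = 534.51 s.

535 s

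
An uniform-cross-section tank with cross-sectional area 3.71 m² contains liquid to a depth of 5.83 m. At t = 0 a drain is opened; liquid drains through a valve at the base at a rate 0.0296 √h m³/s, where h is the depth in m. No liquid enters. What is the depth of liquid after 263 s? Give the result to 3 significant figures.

A dh/dt = −Q_out = −0.0296 √h.
Separate and integrate: 2(√h − √h₀) = −(0.0296/A) t.
√h = √5.83 − 0.0296·263/(2·3.71) = 2.4145 − 1.0492 = 1.3654.
h = 1.3654² = 1.8642 m.

1.86 m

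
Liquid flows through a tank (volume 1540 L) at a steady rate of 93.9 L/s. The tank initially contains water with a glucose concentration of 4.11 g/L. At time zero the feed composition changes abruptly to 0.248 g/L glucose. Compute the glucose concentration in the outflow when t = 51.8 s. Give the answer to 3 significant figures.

Transient balance on the dissolved component: V dC/dt = Q(C_in − C).
So dC/dt = (C_in − C)/τ with τ = V/Q = 1540/93.9 = 16.400 s.
Integrating: C(t) = C_in + (C₀ − C_in) e^(−t/τ).
C(51.8) = 0.248 + (4.11 − 0.248)·e^(−51.8/16.400) = 0.248 + (3.8620)·0.042491 = 0.41210 g/L.

0.412 g/L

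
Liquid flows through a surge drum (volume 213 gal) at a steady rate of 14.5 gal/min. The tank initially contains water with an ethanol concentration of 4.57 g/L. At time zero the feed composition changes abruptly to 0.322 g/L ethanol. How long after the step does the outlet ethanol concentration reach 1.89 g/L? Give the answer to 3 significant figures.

Species balance: V dC/dt = Q(C_in − C) ⇒ τ = V/Q = 14.690 min.
C(t) = C_in + (C₀ − C_in) e^(−t/τ). Set C = 1.89 and solve for t:
e^(−t/τ) = (C − C_in)/(C₀ − C_in) = (1.89 − 0.322)/(4.57 − 0.322) = 0.36911
t = −τ ln(…) = 14.690 × 0.99665 = 14.640 min.

14.6 min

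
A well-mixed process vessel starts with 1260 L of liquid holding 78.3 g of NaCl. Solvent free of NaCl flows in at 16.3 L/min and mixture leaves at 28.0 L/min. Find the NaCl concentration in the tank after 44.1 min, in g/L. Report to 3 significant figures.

0.0298 g/L

Total volume: dV/dt = Q_in − Q_out = -11.700 L/min, so V(t) = 1260 − 11.700 t and V(44.1) = 744.03 L.
Solute balance: dm/dt = 0 − Q_out C = −Q_out m/V(t).
Separate: dm/m = −Q_out dt/V(t) ⇒ ln(m/m₀) = −(Q_out/(Q_in−Q_out)) ln(V/V₀).
m = m₀ (V₀/V)^(Q_out/(Q_in−Q_out)) = 78.3 × (1260/744.03)^(-2.3932) = 22.195 g.
C = m/V = 22.195/744.03 = 0.029831 g/L.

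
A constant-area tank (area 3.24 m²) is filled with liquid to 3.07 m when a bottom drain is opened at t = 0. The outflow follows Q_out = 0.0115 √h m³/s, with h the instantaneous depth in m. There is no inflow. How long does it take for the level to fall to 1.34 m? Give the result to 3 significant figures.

335 s

With no inflow, A dh/dt = −0.0115 √h.
Separate and integrate: 2(√h − √h₀) = −(0.0115/A) t.
t = 2A(√h₀ − √h)/0.0115 = 2·3.24·(√3.07 − √1.34)/0.0115
  = 6.4800 × (1.7521 − 1.1576) / 0.0115 = 335.02 s.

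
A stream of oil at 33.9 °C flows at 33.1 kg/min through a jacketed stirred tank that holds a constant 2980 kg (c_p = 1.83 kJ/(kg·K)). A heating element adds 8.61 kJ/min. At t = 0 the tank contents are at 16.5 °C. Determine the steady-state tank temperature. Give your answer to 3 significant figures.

M c_p dT/dt = ṁ c_p (T_in − T) + Q̇.
At steady state dT/dt = 0 ⇒ T_ss = T_in + Q̇/(ṁ c_p) = 33.9 + 8.61/(33.1·1.83) = 34.042 °C.

34.0 °C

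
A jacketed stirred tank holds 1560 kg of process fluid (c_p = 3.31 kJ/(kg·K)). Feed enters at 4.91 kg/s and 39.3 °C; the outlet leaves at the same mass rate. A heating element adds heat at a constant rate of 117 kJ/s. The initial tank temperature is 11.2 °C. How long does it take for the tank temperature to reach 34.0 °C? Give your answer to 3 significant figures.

330 s

Unsteady energy balance on the tank contents: M c_p dT/dt = ṁ c_p (T_in − T) + 117.
τ = M/ṁ = 317.72 s; T_ss = T_in + Q̇/(ṁ c_p) = 46.499 °C.
T(t) = T_ss + (T₀ − T_ss) e^(−t/τ). Set T = 34.0:
e^(−t/τ) = (34.0 − 46.499)/(11.2 − 46.499) = 0.35409
t = −317.72 · ln(0.35409) = 329.86 s.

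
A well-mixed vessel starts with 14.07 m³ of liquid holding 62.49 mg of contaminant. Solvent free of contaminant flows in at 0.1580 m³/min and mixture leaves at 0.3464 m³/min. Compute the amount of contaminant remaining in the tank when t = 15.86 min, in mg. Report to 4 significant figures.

40.29 mg

Let m(t) be the amount of contaminant. Volume: V(t) = V₀ + (Q_in − Q_out) t = 14.07 − 0.188400 t; V(15.86) = 11.0820 m³.
No contaminant enters, so dm/dt = −Q_out · (m/V).
dm/m = −Q_out dt/(V₀ − 0.188400 t); integrating gives ln(m/m₀) = −(Q_out/(Q_in−Q_out)) ln(V/V₀).
m = m₀ (V₀/V)^(Q_out/(Q_in−Q_out)) = 62.49 × (14.07/11.0820)^(-1.83864) = 40.2889 mg.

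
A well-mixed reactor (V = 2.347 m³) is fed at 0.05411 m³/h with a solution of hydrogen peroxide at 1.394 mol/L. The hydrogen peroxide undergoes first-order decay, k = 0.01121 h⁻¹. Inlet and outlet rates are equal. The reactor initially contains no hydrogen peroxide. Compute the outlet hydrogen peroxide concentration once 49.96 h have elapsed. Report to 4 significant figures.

Accumulation = in − out − consumed: V dC/dt = Q C_in − Q C − k V C.
dC/dt = (Q/V) C_in − (Q/V + k) C; effective rate a = Q/V + k = 0.0230550 + 0.01121 = 0.0342650 h⁻¹.
C_ss = Q C_in/(Q + kV) = 0.937944 mol/L; C(t) = C_ss + (C₀ − C_ss) e^(−a t).
C(49.96) = 0.937944 + (-0.937944)·e^(−0.0342650·49.96) = 0.937944 + (-0.937944)·0.180527 = 0.768620 mol/L.

0.7686 mol/L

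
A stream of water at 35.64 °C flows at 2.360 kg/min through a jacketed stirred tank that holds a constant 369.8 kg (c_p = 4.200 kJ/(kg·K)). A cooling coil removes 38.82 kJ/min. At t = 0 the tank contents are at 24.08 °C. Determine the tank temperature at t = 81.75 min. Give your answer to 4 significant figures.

27.19 °C

M c_p dT/dt = ṁ c_p (T_in − T) − Q̇.
Rearrange: dT/dt = (T_ss − T)/τ with τ = M/ṁ = 156.695 min and T_ss = T_in − Q̇/(ṁ c_p) = 31.7235 °C.
Integrating: T(t) = T_ss + (T₀ − T_ss) e^(−t/τ).
T(81.75) = 31.7235 + (-7.64354)·e^(−81.75/156.695) = 31.7235 + (-7.64354)·0.593502 = 27.1871 °C.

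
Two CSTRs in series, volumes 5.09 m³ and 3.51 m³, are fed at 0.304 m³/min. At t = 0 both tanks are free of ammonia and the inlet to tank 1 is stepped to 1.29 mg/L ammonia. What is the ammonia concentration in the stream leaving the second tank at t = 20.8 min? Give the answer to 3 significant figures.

0.563 mg/L

Each tank obeys Vᵢ dCᵢ/dt = Q(Cᵢ₋₁ − Cᵢ), so τᵢ = Vᵢ/Q.
τ₁ = 5.09/0.304 = 16.743 min; τ₂ = 3.51/0.304 = 11.546 min.
Solving the cascade with C₁(0)=C₂(0)=0 gives C₂(t) = C_in[1 − (τ₁ e^(−t/τ₁) − τ₂ e^(−t/τ₂))/(τ₁ − τ₂)].
At t = 20.8: e^(−t/τ₁) = 0.28873, e^(−t/τ₂) = 0.16505.
C₂ = 1.29·[1 − (16.743·0.28873 − 11.546·0.16505)/(5.1974)] = 1.29·0.43654 = 0.56313 mg/L.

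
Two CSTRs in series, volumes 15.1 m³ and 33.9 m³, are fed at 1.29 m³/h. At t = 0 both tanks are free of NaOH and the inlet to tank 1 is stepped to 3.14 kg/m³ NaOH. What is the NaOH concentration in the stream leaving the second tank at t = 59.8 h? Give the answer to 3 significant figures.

2.57 kg/m³

Each tank obeys Vᵢ dCᵢ/dt = Q(Cᵢ₋₁ − Cᵢ), so τᵢ = Vᵢ/Q.
τ₁ = 15.1/1.29 = 11.705 h; τ₂ = 33.9/1.29 = 26.279 h.
Tank 1: C₁ = C_in(1 − e^(−t/τ₁)). Tank 2 (τ₁ ≠ τ₂): C₂ = C_in[1 − (τ₁ e^(−t/τ₁) − τ₂ e^(−t/τ₂))/(τ₁ − τ₂)].
At t = 59.8: e^(−t/τ₁) = 0.0060437, e^(−t/τ₂) = 0.10274.
C₂ = 3.14·[1 − (11.705·0.0060437 − 26.279·0.10274)/(-14.574)] = 3.14·0.81960 = 2.5735 kg/m³.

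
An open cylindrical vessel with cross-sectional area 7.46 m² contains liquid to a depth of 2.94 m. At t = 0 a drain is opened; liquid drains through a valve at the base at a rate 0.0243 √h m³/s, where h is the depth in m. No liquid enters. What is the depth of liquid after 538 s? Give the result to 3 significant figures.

Volume balance on the tank: A dh/dt = −0.0243 √h.
This is separable: 2 d(√h)/dt = −0.0243/A, so √h = √h₀ − (0.0243/(2A)) t.
√h = √2.94 − 0.0243·538/(2·7.46) = 1.7146 − 0.87623 = 0.83841.
h = 0.83841² = 0.70293 m.

0.703 m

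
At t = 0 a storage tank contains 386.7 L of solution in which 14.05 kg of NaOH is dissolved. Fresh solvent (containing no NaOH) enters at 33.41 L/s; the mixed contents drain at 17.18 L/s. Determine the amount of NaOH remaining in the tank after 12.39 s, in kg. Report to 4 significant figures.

Let m(t) be the amount of NaOH. Volume: V(t) = V₀ + (Q_in − Q_out) t = 386.7 + 16.2300 t; V(12.39) = 587.790 L.
No NaOH enters, so dm/dt = −Q_out · (m/V).
Separate: dm/m = −Q_out dt/V(t) ⇒ ln(m/m₀) = −(Q_out/(Q_in−Q_out)) ln(V/V₀).
m = m₀ (V₀/V)^(Q_out/(Q_in−Q_out)) = 14.05 × (386.7/587.790)^(1.05853) = 9.01954 kg.

9.020 kg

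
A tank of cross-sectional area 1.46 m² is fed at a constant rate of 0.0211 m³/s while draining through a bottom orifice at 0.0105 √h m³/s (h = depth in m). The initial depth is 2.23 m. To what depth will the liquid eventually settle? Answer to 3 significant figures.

4.04 m

A dh/dt = Q_in − 0.0105 √h. Steady state requires inflow = outflow:
Q_in = 0.0105 √h_ss ⇒ √h_ss = 0.0211/0.0105 = 2.0095.
h_ss = 2.0095² = 4.0382 m. (Since h₀ = 2.23 m < h_ss, the level will rise toward this value.)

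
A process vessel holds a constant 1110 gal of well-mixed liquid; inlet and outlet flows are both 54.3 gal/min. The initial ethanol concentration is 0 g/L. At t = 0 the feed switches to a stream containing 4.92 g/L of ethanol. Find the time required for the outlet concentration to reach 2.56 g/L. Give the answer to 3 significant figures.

15.0 min

Unsteady species balance (constant V, well mixed): V dC/dt = Q(C_in − C), so τ = V/Q = 20.442 min.
C(t) = C_in + (C₀ − C_in) e^(−t/τ). Set C = 2.56 and solve for t:
e^(−t/τ) = (C − C_in)/(C₀ − C_in) = (2.56 − 4.92)/(0 − 4.92) = 0.47967
t = −τ ln(…) = 20.442 × 0.73465 = 15.018 min.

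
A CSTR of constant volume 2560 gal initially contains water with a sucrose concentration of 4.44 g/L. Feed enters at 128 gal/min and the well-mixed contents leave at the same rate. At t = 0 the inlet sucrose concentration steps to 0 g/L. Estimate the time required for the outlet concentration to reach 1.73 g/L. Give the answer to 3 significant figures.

18.9 min

Species balance on the tank: V dC/dt = Q(C_in − C), so τ = V/Q = 20.000 min.
C(t) = C_in + (C₀ − C_in) e^(−t/τ). Set C = 1.73 and solve for t:
e^(−t/τ) = (C − C_in)/(C₀ − C_in) = (1.73 − 0)/(4.44 − 0) = 0.38964
t = −τ ln(…) = 20.000 × 0.94253 = 18.851 min.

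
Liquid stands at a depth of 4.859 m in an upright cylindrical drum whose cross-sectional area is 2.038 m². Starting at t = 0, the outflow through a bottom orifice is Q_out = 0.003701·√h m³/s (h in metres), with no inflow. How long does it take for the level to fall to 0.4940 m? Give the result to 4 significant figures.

With no inflow, A dh/dt = −0.003701 √h.
Separate and integrate: 2(√h − √h₀) = −(0.003701/A) t.
t = 2A(√h₀ − √h)/0.003701 = 2·2.038·(√4.859 − √0.4940)/0.003701
  = 4.07600 × (2.20431 − 0.702851) / 0.003701 = 1653.60 s.

1654 s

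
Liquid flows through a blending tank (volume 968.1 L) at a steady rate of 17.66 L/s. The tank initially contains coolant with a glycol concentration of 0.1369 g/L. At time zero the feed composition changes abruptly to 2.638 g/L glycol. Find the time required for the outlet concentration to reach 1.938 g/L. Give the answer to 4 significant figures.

Species balance: V dC/dt = Q(C_in − C) ⇒ τ = V/Q = 54.8188 s.
C(t) = C_in + (C₀ − C_in) e^(−t/τ). Set C = 1.938 and solve for t:
e^(−t/τ) = (C − C_in)/(C₀ − C_in) = (1.938 − 2.638)/(0.1369 − 2.638) = 0.279877
t = −τ ln(…) = 54.8188 × 1.27341 = 69.8066 s.

69.81 s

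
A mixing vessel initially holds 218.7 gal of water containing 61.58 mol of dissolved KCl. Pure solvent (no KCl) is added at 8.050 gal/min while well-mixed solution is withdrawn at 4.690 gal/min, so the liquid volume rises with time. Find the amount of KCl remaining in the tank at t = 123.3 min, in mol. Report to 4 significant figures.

Let m(t) be the amount of KCl. Volume: V(t) = V₀ + (Q_in − Q_out) t = 218.7 + 3.36000 t; V(123.3) = 632.988 gal.
No KCl enters, so dm/dt = −Q_out · (m/V).
Separate: dm/m = −Q_out dt/V(t) ⇒ ln(m/m₀) = −(Q_out/(Q_in−Q_out)) ln(V/V₀).
m = m₀ (V₀/V)^(Q_out/(Q_in−Q_out)) = 61.58 × (218.7/632.988)^(1.39583) = 13.9700 mol.

13.97 mol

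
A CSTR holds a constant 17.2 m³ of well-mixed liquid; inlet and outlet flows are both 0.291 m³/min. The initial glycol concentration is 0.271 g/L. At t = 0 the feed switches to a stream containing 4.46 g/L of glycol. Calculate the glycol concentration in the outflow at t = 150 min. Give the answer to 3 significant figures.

Unsteady species balance (constant V, well mixed): V dC/dt = Q(C_in − C).
Rewrite as dC/dt + C/τ = C_in/τ, τ = V/Q = 59.107 min.
Solution: C(t) = C_in + (C₀ − C_in) e^(−t/τ).
C(150) = 4.46 + (0.271 − 4.46)·e^(−150/59.107) = 4.46 + (-4.1890)·0.079041 = 4.1289 g/L.

4.13 g/L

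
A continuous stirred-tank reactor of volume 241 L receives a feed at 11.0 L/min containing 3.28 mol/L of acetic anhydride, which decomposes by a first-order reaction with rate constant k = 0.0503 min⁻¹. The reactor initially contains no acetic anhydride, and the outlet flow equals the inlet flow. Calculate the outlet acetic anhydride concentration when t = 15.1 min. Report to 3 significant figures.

Species balance: V dC/dt = Q C_in − Q C − k V C.
dC/dt = (Q/V) C_in − (Q/V + k) C; effective rate a = Q/V + k = 0.045643 + 0.0503 = 0.095943 min⁻¹.
C_ss = Q C_in/(Q + kV) = 1.5604 mol/L; C(t) = C_ss + (C₀ − C_ss) e^(−a t).
C(15.1) = 1.5604 + (-1.5604)·e^(−0.095943·15.1) = 1.5604 + (-1.5604)·0.23487 = 1.1939 mol/L.

1.19 mol/L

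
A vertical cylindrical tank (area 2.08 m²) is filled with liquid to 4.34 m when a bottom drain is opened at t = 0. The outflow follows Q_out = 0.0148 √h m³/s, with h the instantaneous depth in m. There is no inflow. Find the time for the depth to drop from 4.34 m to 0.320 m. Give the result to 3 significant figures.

A dh/dt = −Q_out = −0.0148 √h.
This is separable: 2 d(√h)/dt = −0.0148/A, so √h = √h₀ − (0.0148/(2A)) t.
t = 2A(√h₀ − √h)/0.0148 = 2·2.08·(√4.34 − √0.320)/0.0148
  = 4.1600 × (2.0833 − 0.56569) / 0.0148 = 426.56 s.

427 s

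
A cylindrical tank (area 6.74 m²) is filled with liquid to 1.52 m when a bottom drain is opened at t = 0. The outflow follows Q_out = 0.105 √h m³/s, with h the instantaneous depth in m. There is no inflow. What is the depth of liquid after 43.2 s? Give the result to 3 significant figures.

0.804 m

With no inflow, A dh/dt = −0.105 √h.
This is separable: 2 d(√h)/dt = −0.105/A, so √h = √h₀ − (0.105/(2A)) t.
√h = √1.52 − 0.105·43.2/(2·6.74) = 1.2329 − 0.33650 = 0.89638.
h = 0.89638² = 0.80350 m.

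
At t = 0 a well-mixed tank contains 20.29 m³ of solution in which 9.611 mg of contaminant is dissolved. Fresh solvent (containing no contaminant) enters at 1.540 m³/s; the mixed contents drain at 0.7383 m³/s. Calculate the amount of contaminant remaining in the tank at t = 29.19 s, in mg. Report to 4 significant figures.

Total volume: dV/dt = Q_in − Q_out = 0.801700 m³/s, so V(t) = 20.29 + 0.801700 t and V(29.19) = 43.6916 m³.
Solute balance: dm/dt = 0 − Q_out C = −Q_out m/V(t).
Separate: dm/m = −Q_out dt/V(t) ⇒ ln(m/m₀) = −(Q_out/(Q_in−Q_out)) ln(V/V₀).
m = m₀ (V₀/V)^(Q_out/(Q_in−Q_out)) = 9.611 × (20.29/43.6916)^(0.920918) = 4.74238 mg.

4.742 mg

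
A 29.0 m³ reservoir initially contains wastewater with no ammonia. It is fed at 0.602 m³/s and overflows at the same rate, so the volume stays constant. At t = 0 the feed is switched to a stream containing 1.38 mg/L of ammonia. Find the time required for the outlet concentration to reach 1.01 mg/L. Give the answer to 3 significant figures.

Species balance: V dC/dt = Q(C_in − C) ⇒ τ = V/Q = 48.173 s.
C(t) = C_in + (C₀ − C_in) e^(−t/τ). Set C = 1.01 and solve for t:
e^(−t/τ) = (C − C_in)/(C₀ − C_in) = (1.01 − 1.38)/(0 − 1.38) = 0.26812
t = −τ ln(…) = 48.173 × 1.3163 = 63.412 s.

63.4 s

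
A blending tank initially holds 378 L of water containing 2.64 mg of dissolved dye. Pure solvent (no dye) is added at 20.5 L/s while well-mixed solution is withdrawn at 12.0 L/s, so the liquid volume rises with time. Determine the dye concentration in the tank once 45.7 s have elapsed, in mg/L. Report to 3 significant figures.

0.00127 mg/L

Total volume: dV/dt = Q_in − Q_out = 8.5000 L/s, so V(t) = 378 + 8.5000 t and V(45.7) = 766.45 L.
Solute balance: dm/dt = 0 − Q_out C = −Q_out m/V(t).
dm/m = −Q_out dt/(V₀ + 8.5000 t); integrating gives ln(m/m₀) = −(Q_out/(Q_in−Q_out)) ln(V/V₀).
m = m₀ (V₀/V)^(Q_out/(Q_in−Q_out)) = 2.64 × (378/766.45)^(1.4118) = 0.97320 mg.
C = m/V = 0.97320/766.45 = 0.0012698 mg/L.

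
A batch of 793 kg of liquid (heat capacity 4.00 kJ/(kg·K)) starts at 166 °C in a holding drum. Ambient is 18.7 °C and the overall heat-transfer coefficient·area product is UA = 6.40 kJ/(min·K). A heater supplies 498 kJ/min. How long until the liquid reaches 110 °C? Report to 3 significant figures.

M c_p dT/dt = −UA(T − T_amb) + Q̇.
τ = M c_p/UA = 495.62 min; T_ss = T_amb + Q̇/UA = 18.7 + 498/6.40 = 96.513 °C.
T(t) = T_ss + (T₀ − T_ss)e^(−t/τ); set T = 110:
t = −τ ln[(T − T_ss)/(T₀ − T_ss)] = −495.62 · ln(0.19410) = 812.52 min.

813 min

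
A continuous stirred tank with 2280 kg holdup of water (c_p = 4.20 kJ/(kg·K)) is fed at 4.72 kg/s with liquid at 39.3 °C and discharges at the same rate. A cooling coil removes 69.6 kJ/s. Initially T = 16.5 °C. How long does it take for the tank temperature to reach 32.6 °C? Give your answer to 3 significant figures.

First-law balance (no shaft work): M c_p dT/dt = ṁ c_p (T_in − T) − 69.6.
τ = M/ṁ = 483.05 s; T_ss = T_in − Q̇/(ṁ c_p) = 35.789 °C.
T(t) = T_ss + (T₀ − T_ss) e^(−t/τ). Set T = 32.6:
e^(−t/τ) = (32.6 − 35.789)/(16.5 − 35.789) = 0.16533
t = −483.05 · ln(0.16533) = 869.40 s.

869 s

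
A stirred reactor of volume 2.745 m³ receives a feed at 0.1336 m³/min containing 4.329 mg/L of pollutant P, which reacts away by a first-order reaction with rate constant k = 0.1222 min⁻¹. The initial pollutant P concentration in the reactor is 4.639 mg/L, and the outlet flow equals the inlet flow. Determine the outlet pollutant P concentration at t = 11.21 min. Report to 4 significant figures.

V dC/dt = Q(C_in − C) − k V C.
dC/dt = (Q/V) C_in − (Q/V + k) C; effective rate a = Q/V + k = 0.0486703 + 0.1222 = 0.170870 min⁻¹.
C_ss = Q C_in/(Q + kV) = 1.23306 mg/L; C(t) = C_ss + (C₀ − C_ss) e^(−a t).
C(11.21) = 1.23306 + (3.40594)·e^(−0.170870·11.21) = 1.23306 + (3.40594)·0.147275 = 1.73467 mg/L.

1.735 mg/L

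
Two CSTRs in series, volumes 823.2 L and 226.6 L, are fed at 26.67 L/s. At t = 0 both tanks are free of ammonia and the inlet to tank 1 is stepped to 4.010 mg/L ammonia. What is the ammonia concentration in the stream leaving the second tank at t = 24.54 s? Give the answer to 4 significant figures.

1.596 mg/L

Time constants: τᵢ = Vᵢ/Q for each well-mixed tank.
τ₁ = 823.2/26.67 = 30.8661 s; τ₂ = 226.6/26.67 = 8.49644 s.
Tank 1: C₁ = C_in(1 − e^(−t/τ₁)). Tank 2 (τ₁ ≠ τ₂): C₂ = C_in[1 − (τ₁ e^(−t/τ₁) − τ₂ e^(−t/τ₂))/(τ₁ − τ₂)].
At t = 24.54: e^(−t/τ₁) = 0.451560, e^(−t/τ₂) = 0.0556725.
C₂ = 4.010·[1 − (30.8661·0.451560 − 8.49644·0.0556725)/(22.3697)] = 4.010·0.398074 = 1.59628 mg/L.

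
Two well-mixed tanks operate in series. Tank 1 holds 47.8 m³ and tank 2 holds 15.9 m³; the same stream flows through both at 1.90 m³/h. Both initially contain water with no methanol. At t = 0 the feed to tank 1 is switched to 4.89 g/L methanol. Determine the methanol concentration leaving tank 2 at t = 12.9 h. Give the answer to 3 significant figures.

1.02 g/L

Each tank obeys Vᵢ dCᵢ/dt = Q(Cᵢ₋₁ − Cᵢ), so τᵢ = Vᵢ/Q.
τ₁ = 47.8/1.90 = 25.158 h; τ₂ = 15.9/1.90 = 8.3684 h.
Solving the cascade with C₁(0)=C₂(0)=0 gives C₂(t) = C_in[1 − (τ₁ e^(−t/τ₁) − τ₂ e^(−t/τ₂))/(τ₁ − τ₂)].
At t = 12.9: e^(−t/τ₁) = 0.59884, e^(−t/τ₂) = 0.21406.
C₂ = 4.89·[1 − (25.158·0.59884 − 8.3684·0.21406)/(16.789)] = 4.89·0.20937 = 1.0238 g/L.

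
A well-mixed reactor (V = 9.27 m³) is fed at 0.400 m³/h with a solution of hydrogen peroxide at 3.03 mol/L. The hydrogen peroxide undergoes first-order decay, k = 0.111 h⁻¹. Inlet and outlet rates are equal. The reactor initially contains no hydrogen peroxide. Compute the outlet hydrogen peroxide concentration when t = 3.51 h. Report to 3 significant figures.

0.354 mol/L

Accumulation = in − out − consumed: V dC/dt = Q C_in − Q C − k V C.
dC/dt = (Q/V) C_in − (Q/V + k) C; effective rate a = Q/V + k = 0.043150 + 0.111 = 0.15415 h⁻¹.
C_ss = Q C_in/(Q + kV) = 0.84816 mol/L; C(t) = C_ss + (C₀ − C_ss) e^(−a t).
C(3.51) = 0.84816 + (-0.84816)·e^(−0.15415·3.51) = 0.84816 + (-0.84816)·0.58213 = 0.35442 mol/L.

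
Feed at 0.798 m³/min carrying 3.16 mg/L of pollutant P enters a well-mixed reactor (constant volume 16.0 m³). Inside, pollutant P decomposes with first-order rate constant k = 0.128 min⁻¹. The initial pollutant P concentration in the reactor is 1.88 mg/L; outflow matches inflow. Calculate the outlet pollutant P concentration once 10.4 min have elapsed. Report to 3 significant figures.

Accumulation = in − out − consumed: V dC/dt = Q C_in − Q C − k V C.
This is linear with rate a = Q/V + k = 0.17788 min⁻¹.
C_ss = Q C_in/(Q + kV) = 0.88604 mg/L; C(t) = C_ss + (C₀ − C_ss) e^(−a t).
C(10.4) = 0.88604 + (0.99396)·e^(−0.17788·10.4) = 0.88604 + (0.99396)·0.15725 = 1.0423 mg/L.

1.04 mg/L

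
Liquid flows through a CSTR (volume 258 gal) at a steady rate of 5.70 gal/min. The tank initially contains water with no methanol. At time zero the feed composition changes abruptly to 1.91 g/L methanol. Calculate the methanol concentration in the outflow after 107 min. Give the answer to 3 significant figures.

1.73 g/L

Mass balance on the solute (V constant): V dC/dt = Q(C_in − C).
Rewrite as dC/dt + C/τ = C_in/τ, τ = V/Q = 45.263 min.
C approaches C_in exponentially: C(t) = C_in + (C₀ − C_in) e^(−t/τ).
C(107) = 1.91 + (0 − 1.91)·e^(−107/45.263) = 1.91 + (-1.9100)·0.094048 = 1.7304 g/L.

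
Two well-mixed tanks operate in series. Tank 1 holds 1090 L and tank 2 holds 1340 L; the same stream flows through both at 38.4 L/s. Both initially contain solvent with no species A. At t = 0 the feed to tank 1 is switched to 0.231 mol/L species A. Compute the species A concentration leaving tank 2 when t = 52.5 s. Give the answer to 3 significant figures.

Each tank obeys Vᵢ dCᵢ/dt = Q(Cᵢ₋₁ − Cᵢ), so τᵢ = Vᵢ/Q.
τ₁ = 1090/38.4 = 28.385 s; τ₂ = 1340/38.4 = 34.896 s.
Tank 1: C₁ = C_in(1 − e^(−t/τ₁)). Tank 2 (τ₁ ≠ τ₂): C₂ = C_in[1 − (τ₁ e^(−t/τ₁) − τ₂ e^(−t/τ₂))/(τ₁ − τ₂)].
At t = 52.5: e^(−t/τ₁) = 0.15731, e^(−t/τ₂) = 0.22213.
C₂ = 0.231·[1 − (28.385·0.15731 − 34.896·0.22213)/(-6.5104)] = 0.231·0.49523 = 0.11440 mol/L.

0.114 mol/L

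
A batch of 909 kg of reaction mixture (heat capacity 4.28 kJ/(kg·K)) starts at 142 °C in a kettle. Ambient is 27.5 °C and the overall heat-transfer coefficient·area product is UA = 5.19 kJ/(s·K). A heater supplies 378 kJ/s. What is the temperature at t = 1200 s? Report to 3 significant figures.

Energy balance: M c_p dT/dt = −UA(T − T_amb) + Q̇.
dT/dt = (T_ss − T)/τ with T_ss = T_amb + Q̇/UA = 27.5 + 378/5.19 = 100.33 °C, τ = M c_p/UA = 909·4.28/5.19 = 749.62 s.
Integrating: T(t) = T_ss + (T₀ − T_ss) e^(−t/τ).
T(1200) = 100.33 + (41.668)·0.20173 = 108.74 °C.

109 °C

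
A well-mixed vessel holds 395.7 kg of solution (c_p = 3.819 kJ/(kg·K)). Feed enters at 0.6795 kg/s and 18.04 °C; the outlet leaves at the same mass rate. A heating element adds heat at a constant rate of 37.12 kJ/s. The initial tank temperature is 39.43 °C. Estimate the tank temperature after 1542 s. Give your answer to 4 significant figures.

32.85 °C

First-law balance (no shaft work): M c_p dT/dt = ṁ c_p (T_in − T) + 37.12.
τ = M/ṁ = 582.340 s; T_ss = T_in + Q̇/(ṁ c_p) = 18.04 + 37.12/(0.6795·3.819) = 32.3444 °C.
T approaches T_ss exponentially: T(t) = T_ss + (T₀ − T_ss) e^(−t/τ).
T(1542) = 32.3444 + (7.08563)·e^(−1542/582.340) = 32.3444 + (7.08563)·0.0707971 = 32.8460 °C.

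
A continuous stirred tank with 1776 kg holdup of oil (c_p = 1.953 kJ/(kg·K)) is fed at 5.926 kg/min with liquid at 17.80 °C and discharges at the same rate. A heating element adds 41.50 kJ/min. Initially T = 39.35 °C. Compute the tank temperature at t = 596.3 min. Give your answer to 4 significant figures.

23.84 °C

Energy balance: M c_p dT/dt = ṁ c_p (T_in − T) + 41.50.
τ = M/ṁ = 299.696 min; T_ss = T_in + Q̇/(ṁ c_p) = 17.80 + 41.50/(5.926·1.953) = 21.3858 °C.
Integrating: T(t) = T_ss + (T₀ − T_ss) e^(−t/τ).
T(596.3) = 21.3858 + (17.9642)·e^(−596.3/299.696) = 21.3858 + (17.9642)·0.136739 = 23.8422 °C.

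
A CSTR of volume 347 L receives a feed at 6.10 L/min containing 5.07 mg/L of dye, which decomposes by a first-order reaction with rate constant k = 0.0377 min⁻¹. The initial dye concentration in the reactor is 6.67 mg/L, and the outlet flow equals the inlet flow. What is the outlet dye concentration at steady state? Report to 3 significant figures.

1.61 mg/L

V dC/dt = Q(C_in − C) − k V C.
At steady state: 0 = Q C_in − (Q + kV) C_ss, so C_ss = Q C_in/(Q + kV).
C_ss = 6.10·5.07/(6.10 + 0.0377·347) = 30.927/19.182 = 1.6123 mg/L.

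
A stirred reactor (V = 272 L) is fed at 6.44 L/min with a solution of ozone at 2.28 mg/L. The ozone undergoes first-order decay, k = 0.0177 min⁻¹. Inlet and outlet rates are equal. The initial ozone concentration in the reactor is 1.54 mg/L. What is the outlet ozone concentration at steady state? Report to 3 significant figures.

1.30 mg/L

V dC/dt = Q(C_in − C) − k V C.
Steady state (dC/dt = 0): C_ss = Q C_in/(Q + kV) = C_in/(1 + kV/Q).
C_ss = 6.44·2.28/(6.44 + 0.0177·272) = 14.683/11.254 = 1.3047 mg/L.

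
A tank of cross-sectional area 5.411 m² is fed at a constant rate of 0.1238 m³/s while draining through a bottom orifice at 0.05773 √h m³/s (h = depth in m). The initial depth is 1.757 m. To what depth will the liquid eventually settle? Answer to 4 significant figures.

A dh/dt = Q_in − 0.05773 √h. Steady state requires inflow = outflow:
Q_in = 0.05773 √h_ss ⇒ √h_ss = 0.1238/0.05773 = 2.14447.
h_ss = 2.14447² = 4.59873 m. (Since h₀ = 1.757 m < h_ss, the level will rise toward this value.)

4.599 m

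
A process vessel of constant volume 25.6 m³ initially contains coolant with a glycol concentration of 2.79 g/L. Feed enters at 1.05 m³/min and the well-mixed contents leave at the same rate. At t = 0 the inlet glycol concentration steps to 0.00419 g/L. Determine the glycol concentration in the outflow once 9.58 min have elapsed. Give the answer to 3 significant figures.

Unsteady species balance (constant V, well mixed): V dC/dt = Q(C_in − C).
Rewrite as dC/dt + C/τ = C_in/τ, τ = V/Q = 24.381 min.
C approaches C_in exponentially: C(t) = C_in + (C₀ − C_in) e^(−t/τ).
C(9.58) = 0.00419 + (2.79 − 0.00419)·e^(−9.58/24.381) = 0.00419 + (2.7858)·0.67508 = 1.8848 g/L.

1.88 g/L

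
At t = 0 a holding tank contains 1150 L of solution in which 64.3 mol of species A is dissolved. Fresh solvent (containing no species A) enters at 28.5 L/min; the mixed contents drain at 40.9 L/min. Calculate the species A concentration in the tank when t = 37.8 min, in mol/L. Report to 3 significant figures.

0.0168 mol/L

Let m(t) be the amount of species A. Volume: V(t) = V₀ + (Q_in − Q_out) t = 1150 − 12.400 t; V(37.8) = 681.28 L.
No species A enters, so dm/dt = −Q_out · (m/V).
dm/m = −Q_out dt/(V₀ − 12.400 t); integrating gives ln(m/m₀) = −(Q_out/(Q_in−Q_out)) ln(V/V₀).
m = m₀ (V₀/V)^(Q_out/(Q_in−Q_out)) = 64.3 × (1150/681.28)^(-3.2984) = 11.435 mol.
C = m/V = 11.435/681.28 = 0.016785 mol/L.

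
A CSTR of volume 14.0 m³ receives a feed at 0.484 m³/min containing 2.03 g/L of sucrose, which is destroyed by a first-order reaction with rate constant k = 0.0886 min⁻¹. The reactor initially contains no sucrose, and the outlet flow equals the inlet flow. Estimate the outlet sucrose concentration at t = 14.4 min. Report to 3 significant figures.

Species balance: V dC/dt = Q C_in − Q C − k V C.
This is linear with rate a = Q/V + k = 0.12317 min⁻¹.
C_ss = Q C_in/(Q + kV) = 0.56977 g/L; C(t) = C_ss + (C₀ − C_ss) e^(−a t).
C(14.4) = 0.56977 + (-0.56977)·e^(−0.12317·14.4) = 0.56977 + (-0.56977)·0.16971 = 0.47308 g/L.

0.473 g/L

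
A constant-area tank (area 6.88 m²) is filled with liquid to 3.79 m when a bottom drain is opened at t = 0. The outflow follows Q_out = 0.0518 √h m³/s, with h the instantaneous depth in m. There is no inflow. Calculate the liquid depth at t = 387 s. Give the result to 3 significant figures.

A dh/dt = −Q_out = −0.0518 √h.
∫ h^(−1/2) dh = −(0.0518/A) ∫ dt, giving 2√h = 2√h₀ − (0.0518/A) t.
√h = √3.79 − 0.0518·387/(2·6.88) = 1.9468 − 1.4569 = 0.48992.
h = 0.48992² = 0.24002 m.

0.240 m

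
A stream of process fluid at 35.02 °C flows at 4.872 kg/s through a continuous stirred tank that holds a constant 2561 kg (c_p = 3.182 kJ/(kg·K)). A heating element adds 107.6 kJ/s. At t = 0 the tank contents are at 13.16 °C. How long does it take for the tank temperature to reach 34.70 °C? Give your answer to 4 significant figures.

M c_p dT/dt = ṁ c_p (T_in − T) + Q̇.
τ = M/ṁ = 525.657 s; T_ss = T_in + Q̇/(ṁ c_p) = 41.9607 °C.
T(t) = T_ss + (T₀ − T_ss) e^(−t/τ). Set T = 34.70:
e^(−t/τ) = (34.70 − 41.9607)/(13.16 − 41.9607) = 0.252102
t = −525.657 · ln(0.252102) = 724.314 s.

724.3 s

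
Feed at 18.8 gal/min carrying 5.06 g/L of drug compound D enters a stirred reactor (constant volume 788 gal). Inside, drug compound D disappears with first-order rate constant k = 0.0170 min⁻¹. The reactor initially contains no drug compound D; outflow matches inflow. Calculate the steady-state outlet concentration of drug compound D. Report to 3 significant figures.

V dC/dt = Q(C_in − C) − k V C.
Steady state (dC/dt = 0): C_ss = Q C_in/(Q + kV) = C_in/(1 + kV/Q).
C_ss = 18.8·5.06/(18.8 + 0.0170·788) = 95.128/32.196 = 2.9547 g/L.

2.95 g/L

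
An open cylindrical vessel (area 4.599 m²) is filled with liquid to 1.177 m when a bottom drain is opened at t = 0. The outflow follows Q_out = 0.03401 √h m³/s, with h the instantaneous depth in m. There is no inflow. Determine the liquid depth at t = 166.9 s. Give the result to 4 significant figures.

0.2188 m

Unsteady balance on liquid volume: A dh/dt = −0.03401 √h.
∫ h^(−1/2) dh = −(0.03401/A) ∫ dt, giving 2√h = 2√h₀ − (0.03401/A) t.
√h = √1.177 − 0.03401·166.9/(2·4.599) = 1.08490 − 0.617120 = 0.467776.
h = 0.467776² = 0.218815 m.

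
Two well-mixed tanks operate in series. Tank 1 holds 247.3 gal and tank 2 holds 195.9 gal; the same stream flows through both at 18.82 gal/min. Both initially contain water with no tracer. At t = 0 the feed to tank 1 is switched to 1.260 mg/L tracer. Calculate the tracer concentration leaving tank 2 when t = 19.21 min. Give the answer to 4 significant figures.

Each tank obeys Vᵢ dCᵢ/dt = Q(Cᵢ₋₁ − Cᵢ), so τᵢ = Vᵢ/Q.
τ₁ = 247.3/18.82 = 13.1403 min; τ₂ = 195.9/18.82 = 10.4091 min.
Tank 1: C₁ = C_in(1 − e^(−t/τ₁)). Tank 2 (τ₁ ≠ τ₂): C₂ = C_in[1 − (τ₁ e^(−t/τ₁) − τ₂ e^(−t/τ₂))/(τ₁ − τ₂)].
At t = 19.21: e^(−t/τ₁) = 0.231791, e^(−t/τ₂) = 0.157947.
C₂ = 1.260·[1 − (13.1403·0.231791 − 10.4091·0.157947)/(2.73114)] = 1.260·0.486768 = 0.613328 mg/L.

0.6133 mg/L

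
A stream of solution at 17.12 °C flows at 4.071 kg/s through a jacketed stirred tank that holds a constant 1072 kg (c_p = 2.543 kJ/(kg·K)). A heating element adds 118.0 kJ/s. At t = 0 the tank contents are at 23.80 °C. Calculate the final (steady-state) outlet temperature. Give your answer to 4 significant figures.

Energy balance: M c_p dT/dt = ṁ c_p (T_in − T) + 118.0.
At steady state dT/dt = 0 ⇒ T_ss = T_in + Q̇/(ṁ c_p) = 17.12 + 118.0/(4.071·2.543) = 28.5182 °C.

28.52 °C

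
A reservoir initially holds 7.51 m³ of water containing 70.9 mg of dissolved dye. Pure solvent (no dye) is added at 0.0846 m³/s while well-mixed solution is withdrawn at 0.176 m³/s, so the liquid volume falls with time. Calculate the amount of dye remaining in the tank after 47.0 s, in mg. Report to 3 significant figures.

13.8 mg

Total volume: dV/dt = Q_in − Q_out = -0.091400 m³/s, so V(t) = 7.51 − 0.091400 t and V(47.0) = 3.2142 m³.
Solute balance: dm/dt = 0 − Q_out C = −Q_out m/V(t).
dm/m = −Q_out dt/(V₀ − 0.091400 t); integrating gives ln(m/m₀) = −(Q_out/(Q_in−Q_out)) ln(V/V₀).
m = m₀ (V₀/V)^(Q_out/(Q_in−Q_out)) = 70.9 × (7.51/3.2142)^(-1.9256) = 13.834 mg.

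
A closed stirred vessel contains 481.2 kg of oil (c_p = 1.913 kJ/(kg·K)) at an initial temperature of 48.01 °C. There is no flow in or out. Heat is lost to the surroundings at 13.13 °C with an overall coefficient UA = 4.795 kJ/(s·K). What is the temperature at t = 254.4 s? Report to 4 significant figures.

22.40 °C

Unsteady energy balance on the tank contents: M c_p dT/dt = −UA(T − T_amb).
dT/dt = (T_ss − T)/τ with T_ss = T_amb = 13.1300 °C, τ = M c_p/UA = 481.2·1.913/4.795 = 191.978 s.
Integrating: T(t) = T_ss + (T₀ − T_ss) e^(−t/τ).
T(254.4) = 13.1300 + (34.8800)·0.265763 = 22.3998 °C.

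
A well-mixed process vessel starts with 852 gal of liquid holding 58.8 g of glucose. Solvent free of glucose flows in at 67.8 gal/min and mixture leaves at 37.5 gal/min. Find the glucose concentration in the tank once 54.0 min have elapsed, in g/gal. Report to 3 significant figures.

0.00627 g/gal

Total volume: dV/dt = Q_in − Q_out = 30.300 gal/min, so V(t) = 852 + 30.300 t and V(54.0) = 2488.2 gal.
Species balance (pure solvent in): dm/dt = −Q_out · m/V(t).
Separate: dm/m = −Q_out dt/V(t) ⇒ ln(m/m₀) = −(Q_out/(Q_in−Q_out)) ln(V/V₀).
m = m₀ (V₀/V)^(Q_out/(Q_in−Q_out)) = 58.8 × (852/2488.2)^(1.2376) = 15.607 g.
C = m/V = 15.607/2488.2 = 0.0062726 g/gal.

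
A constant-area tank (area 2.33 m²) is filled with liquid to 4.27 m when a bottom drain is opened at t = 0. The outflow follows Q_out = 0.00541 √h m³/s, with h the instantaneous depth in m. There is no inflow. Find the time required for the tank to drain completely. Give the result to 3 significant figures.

Unsteady balance on liquid volume: A dh/dt = −0.00541 √h.
∫ h^(−1/2) dh = −(0.00541/A) ∫ dt, giving 2√h = 2√h₀ − (0.00541/A) t.
Tank is empty when √h = 0: t_empty = 2A√h₀/0.00541.
t_empty = 2·2.33·√4.27/0.00541 = 4.6600·2.0664/0.00541 = 1779.9 s.

1780 s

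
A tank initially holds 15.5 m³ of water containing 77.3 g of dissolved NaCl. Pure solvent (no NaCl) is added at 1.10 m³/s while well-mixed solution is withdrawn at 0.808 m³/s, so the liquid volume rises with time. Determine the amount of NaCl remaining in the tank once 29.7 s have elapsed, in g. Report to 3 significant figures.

22.6 g

Total volume: dV/dt = Q_in − Q_out = 0.29200 m³/s, so V(t) = 15.5 + 0.29200 t and V(29.7) = 24.172 m³.
No NaCl enters, so dm/dt = −Q_out · (m/V).
dm/m = −Q_out dt/(V₀ + 0.29200 t); integrating gives ln(m/m₀) = −(Q_out/(Q_in−Q_out)) ln(V/V₀).
m = m₀ (V₀/V)^(Q_out/(Q_in−Q_out)) = 77.3 × (15.5/24.172)^(2.7671) = 22.603 g.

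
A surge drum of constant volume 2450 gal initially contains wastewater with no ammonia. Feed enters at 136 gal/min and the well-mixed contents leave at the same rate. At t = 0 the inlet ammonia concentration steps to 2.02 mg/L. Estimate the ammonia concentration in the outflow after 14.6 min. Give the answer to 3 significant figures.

1.12 mg/L

Mass balance on the solute (V constant): V dC/dt = Q(C_in − C).
So dC/dt = (C_in − C)/τ with τ = V/Q = 2450/136 = 18.015 min.
Integrating: C(t) = C_in + (C₀ − C_in) e^(−t/τ).
C(14.6) = 2.02 + (0 − 2.02)·e^(−14.6/18.015) = 2.02 + (-2.0200)·0.44466 = 1.1218 mg/L.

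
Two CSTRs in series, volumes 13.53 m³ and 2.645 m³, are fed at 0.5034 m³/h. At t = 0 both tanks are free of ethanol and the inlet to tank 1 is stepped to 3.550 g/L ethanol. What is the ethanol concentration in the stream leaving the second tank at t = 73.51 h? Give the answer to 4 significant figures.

Species balance on tank i: dCᵢ/dt = (Cᵢ₋₁ − Cᵢ)/τᵢ with τᵢ = Vᵢ/Q.
τ₁ = 13.53/0.5034 = 26.8772 h; τ₂ = 2.645/0.5034 = 5.25427 h.
Solving the cascade with C₁(0)=C₂(0)=0 gives C₂(t) = C_in[1 − (τ₁ e^(−t/τ₁) − τ₂ e^(−t/τ₂))/(τ₁ − τ₂)].
At t = 73.51: e^(−t/τ₁) = 0.0648922, e^(−t/τ₂) = 8.39446e-07.
C₂ = 3.550·[1 − (26.8772·0.0648922 − 5.25427·8.39446e-07)/(21.6230)] = 3.550·0.919340 = 3.26366 g/L.

3.264 g/L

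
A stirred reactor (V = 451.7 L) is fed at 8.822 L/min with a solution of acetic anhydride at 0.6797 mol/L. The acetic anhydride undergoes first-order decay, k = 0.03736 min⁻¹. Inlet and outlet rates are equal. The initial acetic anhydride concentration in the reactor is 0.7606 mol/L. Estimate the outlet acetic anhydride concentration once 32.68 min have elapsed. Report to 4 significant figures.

0.3155 mol/L

Species balance: V dC/dt = Q C_in − Q C − k V C.
dC/dt = (Q/V) C_in − (Q/V + k) C; effective rate a = Q/V + k = 0.0195307 + 0.03736 = 0.0568907 min⁻¹.
C_ss = Q C_in/(Q + kV) = 0.233342 mol/L; C(t) = C_ss + (C₀ − C_ss) e^(−a t).
C(32.68) = 0.233342 + (0.527258)·e^(−0.0568907·32.68) = 0.233342 + (0.527258)·0.155799 = 0.315489 mol/L.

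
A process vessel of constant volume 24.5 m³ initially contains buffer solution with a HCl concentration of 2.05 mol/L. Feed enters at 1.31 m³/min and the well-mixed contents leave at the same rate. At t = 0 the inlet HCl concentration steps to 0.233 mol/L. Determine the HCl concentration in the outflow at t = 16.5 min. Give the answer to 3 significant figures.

0.985 mol/L

Transient balance on the dissolved component: V dC/dt = Q(C_in − C).
Rewrite as dC/dt + C/τ = C_in/τ, τ = V/Q = 18.702 min.
C approaches C_in exponentially: C(t) = C_in + (C₀ − C_in) e^(−t/τ).
C(16.5) = 0.233 + (2.05 − 0.233)·e^(−16.5/18.702) = 0.233 + (1.8170)·0.41385 = 0.98497 mol/L.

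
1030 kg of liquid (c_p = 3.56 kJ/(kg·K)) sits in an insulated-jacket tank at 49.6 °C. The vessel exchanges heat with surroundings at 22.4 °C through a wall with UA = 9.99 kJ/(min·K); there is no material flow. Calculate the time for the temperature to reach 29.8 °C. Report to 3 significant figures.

Energy balance: M c_p dT/dt = −UA(T − T_amb).
τ = M c_p/UA = 367.05 min; T_ss = T_amb = 22.400 °C.
T(t) = T_ss + (T₀ − T_ss)e^(−t/τ); set T = 29.8:
t = −τ ln[(T − T_ss)/(T₀ − T_ss)] = −367.05 · ln(0.27206) = 477.80 min.

478 min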